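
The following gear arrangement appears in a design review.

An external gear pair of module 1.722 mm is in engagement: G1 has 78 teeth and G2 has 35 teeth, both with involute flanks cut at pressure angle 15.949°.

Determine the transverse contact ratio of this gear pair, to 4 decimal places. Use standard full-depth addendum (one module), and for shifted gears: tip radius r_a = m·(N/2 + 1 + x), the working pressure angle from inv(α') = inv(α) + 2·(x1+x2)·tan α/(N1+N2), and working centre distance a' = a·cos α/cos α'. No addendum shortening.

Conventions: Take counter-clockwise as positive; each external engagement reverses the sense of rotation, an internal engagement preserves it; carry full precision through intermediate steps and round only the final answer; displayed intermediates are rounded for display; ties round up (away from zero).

topology: single-mesh involute geometry — m = 1.722, 78T/35T pair
base radii: r_b1 = 64.572865, r_b2 = 28.975003
tip radii: r_a1 = 68.880000, r_a2 = 31.857000
no profile shift: α' = α, a' = a
action lengths: √(r_a1²−r_b1²) = 23.974978, √(r_a2²−r_b2²) = 13.240756
base pitch p_b = π·m·cos α = 5.201580
CR = (23.974978 + 13.240756 − 97.293000·sin 15.94900°)/5.201580 = 2.015043
contact ratio ≈ 2.0150

2.0150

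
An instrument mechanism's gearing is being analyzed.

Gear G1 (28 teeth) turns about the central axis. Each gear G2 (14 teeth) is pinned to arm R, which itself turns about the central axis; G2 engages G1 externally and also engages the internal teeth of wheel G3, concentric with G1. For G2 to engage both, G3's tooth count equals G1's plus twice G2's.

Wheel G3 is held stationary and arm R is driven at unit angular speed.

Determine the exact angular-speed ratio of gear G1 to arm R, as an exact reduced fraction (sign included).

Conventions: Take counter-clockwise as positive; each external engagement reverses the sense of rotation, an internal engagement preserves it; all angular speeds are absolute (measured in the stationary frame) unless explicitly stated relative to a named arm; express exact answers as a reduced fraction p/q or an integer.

3

topology: planetary set — G1 28T / G2 14T / G3 56T, arm = carrier (Willis)
ring teeth: 28 + 2·14 = 56
28(ω_sun−ω_arm) = −56(ω_ring−ω_arm),  ω_ring = 0, ω_arm = 1
ω_sun = 1 − (56/28)(0−1) = 3
ω_out/ω_in = 3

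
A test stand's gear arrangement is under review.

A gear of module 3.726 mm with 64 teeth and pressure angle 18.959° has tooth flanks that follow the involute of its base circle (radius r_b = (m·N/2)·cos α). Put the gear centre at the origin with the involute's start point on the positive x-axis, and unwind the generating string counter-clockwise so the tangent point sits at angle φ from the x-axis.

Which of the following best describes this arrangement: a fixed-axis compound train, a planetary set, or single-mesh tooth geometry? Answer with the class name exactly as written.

single-mesh tooth geometry

recognized (one wheel, involute flank): single-mesh tooth geometry, m = 3.726, N = 64
classification: single-mesh tooth geometry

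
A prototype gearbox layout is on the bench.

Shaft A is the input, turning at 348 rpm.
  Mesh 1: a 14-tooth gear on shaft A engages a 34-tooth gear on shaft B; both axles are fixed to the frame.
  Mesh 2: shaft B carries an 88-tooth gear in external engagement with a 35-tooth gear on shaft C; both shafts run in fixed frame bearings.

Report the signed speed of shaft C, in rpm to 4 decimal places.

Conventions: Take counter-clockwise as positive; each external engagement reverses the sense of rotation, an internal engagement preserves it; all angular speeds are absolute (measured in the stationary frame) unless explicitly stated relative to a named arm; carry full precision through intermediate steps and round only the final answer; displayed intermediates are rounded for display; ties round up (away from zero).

recognized (3 fixed axles, 2 meshes): fixed-axis compound train
mesh 1 [14T→34T]: ω = 348.0000×14/34 = 143.2941 rpm, sense flips to −
mesh 2 [88T→35T]: ω = 143.2941×88/35 = 360.2824 rpm, sense flips to +
signed output speed = +360.2824 rpm

+360.2824 rpm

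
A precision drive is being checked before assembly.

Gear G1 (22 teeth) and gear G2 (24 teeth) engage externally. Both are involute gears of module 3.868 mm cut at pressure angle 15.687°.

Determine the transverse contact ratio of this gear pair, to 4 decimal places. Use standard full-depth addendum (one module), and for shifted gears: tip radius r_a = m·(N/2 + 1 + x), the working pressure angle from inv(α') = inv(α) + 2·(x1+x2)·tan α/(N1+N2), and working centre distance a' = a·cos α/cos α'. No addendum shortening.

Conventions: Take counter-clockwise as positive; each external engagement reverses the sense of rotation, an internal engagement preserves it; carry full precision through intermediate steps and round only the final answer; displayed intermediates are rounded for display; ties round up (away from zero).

topology: single-mesh involute geometry — m = 3.868, 22T/24T pair
base radii: r_b1 = 40.963220, r_b2 = 44.687149
tip radii: r_a1 = 46.416000, r_a2 = 50.284000
no profile shift: α' = α, a' = a
action lengths: √(r_a1²−r_b1²) = 21.827957, √(r_a2²−r_b2²) = 23.055138
base pitch p_b = π·m·cos α = 11.699068
CR = (21.827957 + 23.055138 − 88.964000·sin 15.68700°)/11.699068 = 1.780384
contact ratio ≈ 1.7804

1.7804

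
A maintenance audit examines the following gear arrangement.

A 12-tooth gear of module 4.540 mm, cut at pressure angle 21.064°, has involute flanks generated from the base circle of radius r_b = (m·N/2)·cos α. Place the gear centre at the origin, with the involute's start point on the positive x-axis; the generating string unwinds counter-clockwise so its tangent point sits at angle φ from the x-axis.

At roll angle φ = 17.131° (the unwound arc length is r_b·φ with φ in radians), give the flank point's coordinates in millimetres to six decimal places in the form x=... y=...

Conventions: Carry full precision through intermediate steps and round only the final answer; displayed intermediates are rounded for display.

class = single-mesh tooth geometry [base-circle involute, m = 4.540, 12T]
pitch radius r_p = m·N/2 = 4.540·12/2 = 27.240000
base radius r_b = r_p·cos α = 27.240000·cos 21.064° = 25.419811
roll angle φ = 17.131° = 0.29899235 rad
x = r_b·(cos φ + φ·sin φ) = 26.530763
y = r_b·(sin φ − φ·cos φ) = 0.224463

x=26.530763 y=0.224463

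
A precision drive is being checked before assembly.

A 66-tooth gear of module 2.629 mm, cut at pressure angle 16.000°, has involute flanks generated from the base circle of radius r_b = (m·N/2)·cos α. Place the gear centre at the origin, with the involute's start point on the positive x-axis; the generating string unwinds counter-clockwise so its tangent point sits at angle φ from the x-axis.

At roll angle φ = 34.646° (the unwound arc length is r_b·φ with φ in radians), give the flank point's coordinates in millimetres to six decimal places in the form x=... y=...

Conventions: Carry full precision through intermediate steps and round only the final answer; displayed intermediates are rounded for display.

recognized (one wheel, involute flank): single-mesh tooth geometry, m = 2.629, N = 66
pitch radius r_p = m·N/2 = 2.629·66/2 = 86.757000
base radius r_b = r_p·cos α = 86.757000·cos 16.000° = 83.396181
roll angle φ = 34.646° = 0.60468677 rad
x = r_b·(cos φ + φ·sin φ) = 97.277251
y = r_b·(sin φ − φ·cos φ) = 5.924513

x=97.277251 y=5.924513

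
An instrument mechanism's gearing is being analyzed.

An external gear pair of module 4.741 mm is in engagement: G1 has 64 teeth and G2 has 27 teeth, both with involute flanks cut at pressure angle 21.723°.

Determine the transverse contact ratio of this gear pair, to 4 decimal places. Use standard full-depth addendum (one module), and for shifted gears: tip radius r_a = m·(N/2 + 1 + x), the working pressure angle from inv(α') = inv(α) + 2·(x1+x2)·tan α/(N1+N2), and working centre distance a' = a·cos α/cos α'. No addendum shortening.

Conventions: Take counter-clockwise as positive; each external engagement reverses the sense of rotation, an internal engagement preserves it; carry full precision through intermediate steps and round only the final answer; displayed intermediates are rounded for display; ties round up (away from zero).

1.6326

single-mesh involute tooth geometry (64T engaging 27T at module 4.741)
base radii: r_b1 = 140.938031, r_b2 = 59.458232
tip radii: r_a1 = 156.453000, r_a2 = 68.744500
no profile shift: α' = α, a' = a
action lengths: √(r_a1²−r_b1²) = 67.926523, √(r_a2²−r_b2²) = 34.503984
base pitch p_b = π·m·cos α = 13.836559
CR = (67.926523 + 34.503984 − 215.715500·sin 21.72300°)/13.836559 = 1.632628
contact ratio ≈ 1.6326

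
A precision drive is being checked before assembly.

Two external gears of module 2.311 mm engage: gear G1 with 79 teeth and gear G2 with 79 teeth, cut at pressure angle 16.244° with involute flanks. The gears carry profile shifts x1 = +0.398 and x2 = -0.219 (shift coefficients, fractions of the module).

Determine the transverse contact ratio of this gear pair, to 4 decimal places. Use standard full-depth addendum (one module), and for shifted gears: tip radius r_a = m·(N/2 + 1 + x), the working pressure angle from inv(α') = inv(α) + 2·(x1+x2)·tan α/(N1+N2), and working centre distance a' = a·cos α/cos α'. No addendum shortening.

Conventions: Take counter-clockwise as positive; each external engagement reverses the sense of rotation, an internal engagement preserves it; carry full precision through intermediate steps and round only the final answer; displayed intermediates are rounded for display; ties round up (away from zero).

2.0456

single-mesh involute tooth geometry (79T engaging 79T at module 2.311)
base radii: r_b1 = 87.640345, r_b2 = 87.640345
tip radii: r_a1 = 94.515278, r_a2 = 93.089391
inv(α') = inv(16.244°) + 2·(+0.398-0.219)·tan α/(79+79) = 0.00850869  ⇒  α' = 16.67724°
a' = a·cos α / cos α' = 182.5690·cos 16.244°/cos 16.67724° = 182.977348
action lengths: √(r_a1²−r_b1²) = 35.387959, √(r_a2²−r_b2²) = 31.381596
base pitch p_b = π·m·cos α = 6.970386
CR = (35.387959 + 31.381596 − 182.977348·sin 16.67724°)/6.970386 = 2.045612
contact ratio ≈ 2.0456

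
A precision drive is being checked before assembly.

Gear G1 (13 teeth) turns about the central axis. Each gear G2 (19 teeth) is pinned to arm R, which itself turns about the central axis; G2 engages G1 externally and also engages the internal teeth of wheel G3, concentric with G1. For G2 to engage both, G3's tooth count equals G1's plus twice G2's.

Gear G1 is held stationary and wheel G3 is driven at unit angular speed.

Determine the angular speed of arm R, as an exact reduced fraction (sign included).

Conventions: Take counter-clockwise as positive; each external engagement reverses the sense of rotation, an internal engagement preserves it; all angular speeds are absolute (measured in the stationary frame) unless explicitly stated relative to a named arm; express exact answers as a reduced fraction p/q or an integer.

topology: planetary set — G1 13T / G2 19T / G3 51T, arm = carrier (Willis)
ring teeth: 13 + 2·19 = 51
13(ω_sun−ω_arm) = −51(ω_ring−ω_arm),  ω_sun = 0, ω_ring = 1
13(0−ω_arm) = −51(1−ω_arm)  ⇒  64·ω_arm = 51  ⇒  ω_arm = 51/64
exact speed ratio = 51/64

51/64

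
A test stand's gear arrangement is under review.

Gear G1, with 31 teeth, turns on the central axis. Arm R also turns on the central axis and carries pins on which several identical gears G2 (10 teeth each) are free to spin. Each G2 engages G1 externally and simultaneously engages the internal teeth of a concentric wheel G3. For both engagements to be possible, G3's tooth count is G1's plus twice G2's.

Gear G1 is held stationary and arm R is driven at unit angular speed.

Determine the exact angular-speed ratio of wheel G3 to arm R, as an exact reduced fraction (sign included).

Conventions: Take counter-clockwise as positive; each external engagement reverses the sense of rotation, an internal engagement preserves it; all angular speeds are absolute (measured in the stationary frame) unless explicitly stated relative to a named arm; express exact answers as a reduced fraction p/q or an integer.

82/51

recognized (axles ride arm R): planetary set, 31/10/51 teeth
ring teeth: 31 + 2·10 = 51
31(ω_sun−ω_arm) = −51(ω_ring−ω_arm),  ω_sun = 0, ω_arm = 1
ω_ring = 1 − (31/51)(0−1) = 82/51
ω_out/ω_in = 82/51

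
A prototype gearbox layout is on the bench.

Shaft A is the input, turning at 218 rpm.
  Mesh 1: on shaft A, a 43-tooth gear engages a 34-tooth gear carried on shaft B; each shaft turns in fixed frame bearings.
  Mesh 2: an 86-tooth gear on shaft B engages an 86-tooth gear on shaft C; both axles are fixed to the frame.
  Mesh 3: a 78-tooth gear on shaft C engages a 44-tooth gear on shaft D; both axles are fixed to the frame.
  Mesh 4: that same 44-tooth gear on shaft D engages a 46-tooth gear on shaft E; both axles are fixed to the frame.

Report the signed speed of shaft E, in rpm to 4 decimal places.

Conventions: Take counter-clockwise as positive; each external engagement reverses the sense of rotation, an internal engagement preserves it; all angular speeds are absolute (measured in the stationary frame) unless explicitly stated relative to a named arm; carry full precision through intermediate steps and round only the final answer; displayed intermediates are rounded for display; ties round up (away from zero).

4-mesh fixed-axis compound train (all bearings frame-fixed)
mesh 1 [43T→34T]: ω = 218.0000×43/34 = 275.7059 rpm, sense flips to −
mesh 2 [86T→86T]: ω = 275.7059×86/86 = 275.7059 rpm, sense flips to +
mesh 3 [78T→44T]: ω = 275.7059×78/44 = 488.7513 rpm, sense flips to −
mesh 4 [44T→46T]: ω = 488.7513×44/46 = 467.5013 rpm, sense flips to +
signed output speed = +467.5013 rpm

+467.5013 rpm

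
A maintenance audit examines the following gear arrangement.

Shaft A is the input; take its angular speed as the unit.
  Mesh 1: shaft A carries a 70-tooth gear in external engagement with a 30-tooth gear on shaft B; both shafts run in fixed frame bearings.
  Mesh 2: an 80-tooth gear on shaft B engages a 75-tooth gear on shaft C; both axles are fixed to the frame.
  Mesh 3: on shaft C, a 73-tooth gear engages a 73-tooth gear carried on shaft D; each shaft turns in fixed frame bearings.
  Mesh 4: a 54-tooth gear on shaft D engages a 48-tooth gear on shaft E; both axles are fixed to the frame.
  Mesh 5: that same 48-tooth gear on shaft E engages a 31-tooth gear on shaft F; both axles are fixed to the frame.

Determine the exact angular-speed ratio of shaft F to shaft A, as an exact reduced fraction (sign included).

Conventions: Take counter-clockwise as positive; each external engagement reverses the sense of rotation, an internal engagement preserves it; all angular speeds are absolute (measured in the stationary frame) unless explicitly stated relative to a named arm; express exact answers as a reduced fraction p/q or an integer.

-672/155

class = fixed-axis compound train [5 meshes; 5 ratios multiply, 5 sense flips]
mesh 1 [70T→30T]: running ratio 7/3, sense −
mesh 2 [80T→75T]: running ratio 112/45, sense +
mesh 3 [73T→73T]: running ratio 112/45, sense −
mesh 4 [54T→48T]: running ratio 14/5, sense +
mesh 5 [48T→31T]: running ratio 672/155, sense −
ω_out/ω_in = -672/155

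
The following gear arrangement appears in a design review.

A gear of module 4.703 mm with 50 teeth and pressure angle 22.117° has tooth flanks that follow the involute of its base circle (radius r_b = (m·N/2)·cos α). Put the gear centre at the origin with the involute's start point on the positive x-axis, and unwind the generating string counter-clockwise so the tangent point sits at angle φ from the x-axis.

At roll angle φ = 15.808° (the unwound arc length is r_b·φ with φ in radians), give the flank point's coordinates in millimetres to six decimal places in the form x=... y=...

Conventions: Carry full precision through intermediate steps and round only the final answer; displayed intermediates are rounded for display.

x=112.990634 y=0.756752

single-mesh involute tooth geometry (50T wheel at module 4.703)
pitch radius r_p = m·N/2 = 4.703·50/2 = 117.575000
base radius r_b = r_p·cos α = 117.575000·cos 22.117° = 108.923474
roll angle φ = 15.808° = 0.27590165 rad
x = r_b·(cos φ + φ·sin φ) = 112.990634
y = r_b·(sin φ − φ·cos φ) = 0.756752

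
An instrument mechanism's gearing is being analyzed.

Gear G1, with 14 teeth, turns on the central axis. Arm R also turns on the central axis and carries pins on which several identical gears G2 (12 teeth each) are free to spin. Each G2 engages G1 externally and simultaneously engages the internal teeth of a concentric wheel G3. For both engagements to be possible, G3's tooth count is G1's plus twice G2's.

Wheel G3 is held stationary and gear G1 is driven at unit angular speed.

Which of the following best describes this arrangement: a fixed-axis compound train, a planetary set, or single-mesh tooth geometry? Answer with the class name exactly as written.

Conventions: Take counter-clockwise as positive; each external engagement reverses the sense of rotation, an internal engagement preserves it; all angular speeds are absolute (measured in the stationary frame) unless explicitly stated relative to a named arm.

planetary set

recognized (axles ride arm R): planetary set, 14/12/38 teeth
classification: planetary set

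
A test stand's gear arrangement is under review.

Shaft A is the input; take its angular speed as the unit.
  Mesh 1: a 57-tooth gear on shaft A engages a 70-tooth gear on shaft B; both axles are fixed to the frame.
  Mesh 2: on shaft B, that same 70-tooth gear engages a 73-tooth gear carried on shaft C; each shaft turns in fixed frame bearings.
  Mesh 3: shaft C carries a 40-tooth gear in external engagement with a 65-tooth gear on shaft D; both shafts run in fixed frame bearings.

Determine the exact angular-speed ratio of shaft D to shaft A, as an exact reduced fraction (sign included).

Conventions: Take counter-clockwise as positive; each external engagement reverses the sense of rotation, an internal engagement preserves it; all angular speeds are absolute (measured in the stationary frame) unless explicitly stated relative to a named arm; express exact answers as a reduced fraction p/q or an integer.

class = fixed-axis compound train [3 meshes; 3 ratios multiply, 3 sense flips]
mesh 1 [57T→70T]: running ratio 57/70, sense −
mesh 2 [70T→73T]: running ratio 57/73, sense +
mesh 3 [40T→65T]: running ratio 456/949, sense −
ω_out/ω_in = -456/949

-456/949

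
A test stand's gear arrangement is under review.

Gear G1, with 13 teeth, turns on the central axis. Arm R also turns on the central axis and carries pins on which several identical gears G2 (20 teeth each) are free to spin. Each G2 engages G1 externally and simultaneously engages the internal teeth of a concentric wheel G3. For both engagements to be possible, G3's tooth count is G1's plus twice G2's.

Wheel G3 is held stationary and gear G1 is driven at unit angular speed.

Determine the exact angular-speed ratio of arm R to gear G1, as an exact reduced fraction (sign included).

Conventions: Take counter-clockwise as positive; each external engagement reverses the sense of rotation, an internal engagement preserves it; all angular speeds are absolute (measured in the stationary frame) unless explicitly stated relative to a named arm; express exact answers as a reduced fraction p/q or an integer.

class = planetary set [G3 = 13+2·20 = 53; Willis about the carrier]
ring teeth: 13 + 2·20 = 53
13(ω_sun−ω_arm) = −53(ω_ring−ω_arm),  ω_ring = 0, ω_sun = 1
13(1−ω_arm) = −53(0−ω_arm)  ⇒  66·ω_arm = 13  ⇒  ω_arm = 13/66
ω_out/ω_in = 13/66

13/66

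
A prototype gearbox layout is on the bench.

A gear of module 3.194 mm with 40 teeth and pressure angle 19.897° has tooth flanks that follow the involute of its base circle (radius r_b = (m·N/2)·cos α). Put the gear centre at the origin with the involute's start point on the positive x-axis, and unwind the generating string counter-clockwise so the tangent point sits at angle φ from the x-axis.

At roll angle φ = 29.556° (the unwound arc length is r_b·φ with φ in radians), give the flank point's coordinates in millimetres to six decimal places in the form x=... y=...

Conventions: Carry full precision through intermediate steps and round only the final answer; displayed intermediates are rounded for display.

single-mesh involute tooth geometry (40T wheel at module 3.194)
pitch radius r_p = m·N/2 = 3.194·40/2 = 63.880000
base radius r_b = r_p·cos α = 63.880000·cos 19.897° = 60.066744
roll angle φ = 29.556° = 0.51584951 rad
x = r_b·(cos φ + φ·sin φ) = 67.534791
y = r_b·(sin φ − φ·cos φ) = 2.675969

x=67.534791 y=2.675969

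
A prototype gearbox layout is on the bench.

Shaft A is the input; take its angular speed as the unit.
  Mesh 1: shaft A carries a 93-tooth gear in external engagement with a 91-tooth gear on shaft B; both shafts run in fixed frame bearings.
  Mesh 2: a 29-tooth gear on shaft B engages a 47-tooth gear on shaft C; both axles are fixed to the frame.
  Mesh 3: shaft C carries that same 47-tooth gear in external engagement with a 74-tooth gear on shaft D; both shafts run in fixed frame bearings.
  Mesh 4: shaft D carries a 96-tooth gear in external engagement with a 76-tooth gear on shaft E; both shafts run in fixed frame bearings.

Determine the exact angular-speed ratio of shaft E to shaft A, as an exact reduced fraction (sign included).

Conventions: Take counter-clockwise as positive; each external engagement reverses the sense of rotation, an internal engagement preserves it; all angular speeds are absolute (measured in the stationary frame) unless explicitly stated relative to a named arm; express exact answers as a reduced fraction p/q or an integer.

class = fixed-axis compound train [4 meshes; 4 ratios multiply, 4 sense flips]
mesh 1 [93T→91T]: running ratio 93/91, sense −
mesh 2 [29T→47T]: running ratio 2697/4277, sense +
mesh 3 [47T→74T]: running ratio 2697/6734, sense −
mesh 4 [96T→76T]: running ratio 32364/63973, sense +
ω_out/ω_in = 32364/63973

32364/63973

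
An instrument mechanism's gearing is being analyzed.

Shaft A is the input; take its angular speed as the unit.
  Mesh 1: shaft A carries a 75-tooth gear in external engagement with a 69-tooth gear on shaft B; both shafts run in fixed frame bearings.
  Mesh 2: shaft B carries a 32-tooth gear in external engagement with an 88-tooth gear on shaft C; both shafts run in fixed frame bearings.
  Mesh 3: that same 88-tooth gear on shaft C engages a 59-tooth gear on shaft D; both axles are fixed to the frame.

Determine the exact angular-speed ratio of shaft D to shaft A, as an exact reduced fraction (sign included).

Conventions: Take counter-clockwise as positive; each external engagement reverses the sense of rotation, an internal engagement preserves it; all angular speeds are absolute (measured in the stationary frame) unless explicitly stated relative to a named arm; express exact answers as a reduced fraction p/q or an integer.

class = fixed-axis compound train [3 meshes; 3 ratios multiply, 3 sense flips]
mesh 1 [75T→69T]: running ratio 25/23, sense −
mesh 2 [32T→88T]: running ratio 100/253, sense +
mesh 3 [88T→59T]: running ratio 800/1357, sense −
ω_out/ω_in = -800/1357

-800/1357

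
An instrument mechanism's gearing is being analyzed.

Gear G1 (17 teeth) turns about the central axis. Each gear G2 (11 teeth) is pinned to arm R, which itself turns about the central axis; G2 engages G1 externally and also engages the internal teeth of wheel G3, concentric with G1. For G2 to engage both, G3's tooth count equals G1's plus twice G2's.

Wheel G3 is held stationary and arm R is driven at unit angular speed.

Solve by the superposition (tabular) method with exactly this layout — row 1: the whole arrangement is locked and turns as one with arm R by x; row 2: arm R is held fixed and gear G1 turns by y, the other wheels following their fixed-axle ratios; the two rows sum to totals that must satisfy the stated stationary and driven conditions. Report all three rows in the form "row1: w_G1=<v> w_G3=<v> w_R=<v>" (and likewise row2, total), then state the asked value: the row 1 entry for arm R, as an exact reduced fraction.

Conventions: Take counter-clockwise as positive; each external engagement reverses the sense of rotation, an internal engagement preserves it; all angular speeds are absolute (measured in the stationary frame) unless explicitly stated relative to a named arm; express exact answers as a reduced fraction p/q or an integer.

planetary set (17T centre, 11T on arm, 39T internal) — Willis relation
superposition row 1 [locked train]: every member turns x
row 2 — arm fixed, fixed-axis ratios: sun y, ring −(17/39)·y, arm 0
boundary: total ω_ring = x − (17/39)·y = 0 and total ω_arm = x = 1  ⇒  y = 39/17, x = 1
row 2 ring = −(17/39)·39/17 = -1
totals (row 1 + row 2): sun 1 + 39/17 = 56/17, ring 1 + (-1) = 0, arm 1 + 0 = 1
asked cell (row1, arm) = 1

row1: w_G1=1 w_G3=1 w_R=1
row2: w_G1=39/17 w_G3=-1 w_R=0
total: w_G1=56/17 w_G3=0 w_R=1
asked value: 1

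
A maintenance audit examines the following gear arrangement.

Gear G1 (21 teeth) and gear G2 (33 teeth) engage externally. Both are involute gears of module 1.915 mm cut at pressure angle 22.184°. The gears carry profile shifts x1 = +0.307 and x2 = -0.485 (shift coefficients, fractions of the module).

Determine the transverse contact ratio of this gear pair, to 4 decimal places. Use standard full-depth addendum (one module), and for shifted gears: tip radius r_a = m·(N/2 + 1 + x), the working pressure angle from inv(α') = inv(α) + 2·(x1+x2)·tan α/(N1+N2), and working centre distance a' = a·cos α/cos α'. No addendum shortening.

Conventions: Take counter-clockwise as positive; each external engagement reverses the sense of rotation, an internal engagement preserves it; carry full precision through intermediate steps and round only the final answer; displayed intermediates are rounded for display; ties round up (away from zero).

1.5414

topology: single-mesh involute geometry — m = 1.915, 21T/33T pair
base radii: r_b1 = 18.619064, r_b2 = 29.258529
tip radii: r_a1 = 22.610405, r_a2 = 32.583725
inv(α') = inv(22.184°) + 2·(+0.307-0.485)·tan α/(21+33) = 0.01789464  ⇒  α' = 21.21142°
a' = a·cos α / cos α' = 51.7050·cos 22.184°/cos 21.21142° = 51.356937
action lengths: √(r_a1²−r_b1²) = 12.828129, √(r_a2²−r_b2²) = 14.340071
base pitch p_b = π·m·cos α = 5.570811
CR = (12.828129 + 14.340071 − 51.356937·sin 21.21142°)/5.570811 = 1.541378
contact ratio ≈ 1.5414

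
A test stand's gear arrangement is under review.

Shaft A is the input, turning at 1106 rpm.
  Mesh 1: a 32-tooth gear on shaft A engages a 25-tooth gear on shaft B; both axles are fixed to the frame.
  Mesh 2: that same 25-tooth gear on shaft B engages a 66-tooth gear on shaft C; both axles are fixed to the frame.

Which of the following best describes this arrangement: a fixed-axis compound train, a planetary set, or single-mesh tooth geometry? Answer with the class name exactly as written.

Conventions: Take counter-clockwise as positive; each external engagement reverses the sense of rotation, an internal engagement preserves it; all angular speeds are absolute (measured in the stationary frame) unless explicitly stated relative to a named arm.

2-mesh fixed-axis compound train (all bearings frame-fixed)
classification: fixed-axis compound train

fixed-axis compound train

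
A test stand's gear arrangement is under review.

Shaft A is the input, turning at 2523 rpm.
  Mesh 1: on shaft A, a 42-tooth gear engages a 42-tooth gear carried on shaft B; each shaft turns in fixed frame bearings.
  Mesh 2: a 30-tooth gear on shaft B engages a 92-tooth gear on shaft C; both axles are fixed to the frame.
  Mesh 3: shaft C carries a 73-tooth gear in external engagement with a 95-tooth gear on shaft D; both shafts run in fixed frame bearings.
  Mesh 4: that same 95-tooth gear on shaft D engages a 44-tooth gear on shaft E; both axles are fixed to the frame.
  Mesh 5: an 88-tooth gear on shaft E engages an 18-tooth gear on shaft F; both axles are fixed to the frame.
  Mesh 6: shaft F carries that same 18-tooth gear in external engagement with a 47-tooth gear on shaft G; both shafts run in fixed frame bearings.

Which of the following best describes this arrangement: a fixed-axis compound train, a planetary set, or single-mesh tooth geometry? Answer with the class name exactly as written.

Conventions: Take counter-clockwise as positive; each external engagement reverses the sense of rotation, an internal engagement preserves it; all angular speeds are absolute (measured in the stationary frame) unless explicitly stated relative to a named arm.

6-mesh fixed-axis compound train (all bearings frame-fixed)
classification: fixed-axis compound train

fixed-axis compound train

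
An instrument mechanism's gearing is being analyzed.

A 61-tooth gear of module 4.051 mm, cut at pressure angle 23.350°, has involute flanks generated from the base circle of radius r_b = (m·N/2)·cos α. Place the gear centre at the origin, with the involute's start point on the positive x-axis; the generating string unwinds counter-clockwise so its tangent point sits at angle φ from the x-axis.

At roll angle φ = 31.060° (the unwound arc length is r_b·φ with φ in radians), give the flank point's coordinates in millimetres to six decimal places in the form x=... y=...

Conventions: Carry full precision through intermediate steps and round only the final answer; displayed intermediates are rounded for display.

topology: single-mesh involute geometry — m = 4.051, N = 61
pitch radius r_p = m·N/2 = 4.051·61/2 = 123.555500
base radius r_b = r_p·cos α = 123.555500·cos 23.350° = 113.436410
roll angle φ = 31.060° = 0.54209927 rad
x = r_b·(cos φ + φ·sin φ) = 128.899573
y = r_b·(sin φ − φ·cos φ) = 5.848587

x=128.899573 y=5.848587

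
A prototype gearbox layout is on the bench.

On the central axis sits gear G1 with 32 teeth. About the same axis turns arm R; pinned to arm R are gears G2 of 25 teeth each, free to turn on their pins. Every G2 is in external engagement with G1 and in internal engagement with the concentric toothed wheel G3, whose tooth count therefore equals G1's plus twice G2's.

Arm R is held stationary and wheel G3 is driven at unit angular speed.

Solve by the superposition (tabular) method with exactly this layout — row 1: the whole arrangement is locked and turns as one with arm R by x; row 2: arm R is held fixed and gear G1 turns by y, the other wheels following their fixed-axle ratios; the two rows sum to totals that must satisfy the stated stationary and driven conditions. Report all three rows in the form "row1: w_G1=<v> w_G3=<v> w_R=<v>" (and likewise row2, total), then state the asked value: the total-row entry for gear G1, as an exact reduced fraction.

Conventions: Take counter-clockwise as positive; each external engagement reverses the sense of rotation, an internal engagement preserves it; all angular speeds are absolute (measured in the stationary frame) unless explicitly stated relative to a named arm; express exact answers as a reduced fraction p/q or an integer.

row1: w_G1=0 w_G3=0 w_R=0
row2: w_G1=-41/16 w_G3=1 w_R=0
total: w_G1=-41/16 w_G3=1 w_R=0
asked value: -41/16

recognized (axles ride arm R): planetary set, 32/25/82 teeth
row 1 (train locked, turned with arm): all members turn x
row 2 (arm held, sun turns y): ω_ring = −(32/82)·y, ω_arm = 0
boundary: total ω_arm = x = 0 and total ω_ring = x − (32/82)·y = 1  ⇒  y = -41/16, x = 0
row 2 ring = −(32/82)·(-41/16) = 1
totals (row 1 + row 2): sun 0 + (-41/16) = -41/16, ring 0 + 1 = 1, arm 0 + 0 = 0
asked cell (total, sun) = -41/16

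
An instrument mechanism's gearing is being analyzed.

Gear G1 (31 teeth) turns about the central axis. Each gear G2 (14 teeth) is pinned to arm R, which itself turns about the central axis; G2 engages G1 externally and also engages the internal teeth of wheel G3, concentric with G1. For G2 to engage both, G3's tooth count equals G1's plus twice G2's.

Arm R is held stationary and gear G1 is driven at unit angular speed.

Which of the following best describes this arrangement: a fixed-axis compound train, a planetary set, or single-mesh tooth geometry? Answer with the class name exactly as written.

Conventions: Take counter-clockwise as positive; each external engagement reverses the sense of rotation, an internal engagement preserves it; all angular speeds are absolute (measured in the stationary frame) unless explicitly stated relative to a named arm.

planetary set (31T centre, 14T on arm, 59T internal) — Willis relation
classification: planetary set

planetary set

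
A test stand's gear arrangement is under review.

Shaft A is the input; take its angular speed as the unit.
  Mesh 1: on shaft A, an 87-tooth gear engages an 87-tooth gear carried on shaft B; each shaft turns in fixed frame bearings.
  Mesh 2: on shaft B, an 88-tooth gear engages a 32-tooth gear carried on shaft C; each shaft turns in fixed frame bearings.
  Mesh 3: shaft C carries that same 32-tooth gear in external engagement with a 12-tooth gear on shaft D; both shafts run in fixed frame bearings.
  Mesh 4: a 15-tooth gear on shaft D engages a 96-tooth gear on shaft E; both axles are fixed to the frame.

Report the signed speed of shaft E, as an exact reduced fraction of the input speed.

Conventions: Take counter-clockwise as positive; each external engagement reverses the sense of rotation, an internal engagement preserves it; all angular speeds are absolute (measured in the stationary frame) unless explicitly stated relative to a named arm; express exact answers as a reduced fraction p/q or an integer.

4-mesh fixed-axis compound train (all bearings frame-fixed)
mesh 1 [87T→87T]: |ω|/ω_in = 1×87/87 = 1, sense flips to −
mesh 2 [88T→32T]: |ω|/ω_in = 1×88/32 = 11/4, sense flips to +
mesh 3 [32T→12T]: |ω|/ω_in = (11/4)×32/12 = 22/3, sense flips to −
mesh 4 [15T→96T]: |ω|/ω_in = (22/3)×15/96 = 55/48, sense flips to +
signed output speed (× input speed) = 55/48

55/48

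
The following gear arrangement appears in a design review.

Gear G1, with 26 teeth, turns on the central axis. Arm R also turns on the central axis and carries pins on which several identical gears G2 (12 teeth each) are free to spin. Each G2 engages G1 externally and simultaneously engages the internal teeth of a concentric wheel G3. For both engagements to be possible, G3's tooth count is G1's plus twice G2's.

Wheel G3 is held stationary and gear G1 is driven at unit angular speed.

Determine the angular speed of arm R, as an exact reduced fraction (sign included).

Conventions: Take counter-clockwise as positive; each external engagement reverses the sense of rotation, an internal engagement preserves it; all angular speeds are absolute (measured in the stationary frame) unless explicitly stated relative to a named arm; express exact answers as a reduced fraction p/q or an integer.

planetary set (26T centre, 12T on arm, 50T internal) — Willis relation
ring teeth: 26 + 2·12 = 50
26(ω_sun−ω_arm) = −50(ω_ring−ω_arm),  ω_ring = 0, ω_sun = 1
26(1−ω_arm) = −50(0−ω_arm)  ⇒  76·ω_arm = 26  ⇒  ω_arm = 13/38
exact speed ratio = 13/38

13/38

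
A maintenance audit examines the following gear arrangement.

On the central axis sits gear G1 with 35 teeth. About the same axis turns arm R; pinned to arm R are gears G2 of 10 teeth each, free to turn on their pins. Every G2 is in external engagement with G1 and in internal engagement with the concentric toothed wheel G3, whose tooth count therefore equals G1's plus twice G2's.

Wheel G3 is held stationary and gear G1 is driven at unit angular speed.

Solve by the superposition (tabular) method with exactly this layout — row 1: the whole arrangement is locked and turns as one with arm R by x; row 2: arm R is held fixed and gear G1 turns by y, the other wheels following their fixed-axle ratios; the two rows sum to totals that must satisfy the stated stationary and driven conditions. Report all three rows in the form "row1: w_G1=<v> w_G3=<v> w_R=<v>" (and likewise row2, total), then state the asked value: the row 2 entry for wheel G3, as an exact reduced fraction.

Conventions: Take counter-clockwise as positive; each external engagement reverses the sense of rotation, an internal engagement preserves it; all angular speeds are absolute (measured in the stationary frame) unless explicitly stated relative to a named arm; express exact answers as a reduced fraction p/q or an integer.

recognized (axles ride arm R): planetary set, 35/10/55 teeth
row 1 — lock + rotate with arm: ω_sun = ω_ring = ω_arm = x
row 2: sun turns y, ring = −(35/55)·y, arm 0
boundary: total ω_ring = x − (35/55)·y = 0 and total ω_sun = x + y = 1  ⇒  y = 11/18, x = 7/18
row 2 ring = −(35/55)·11/18 = -7/18
totals (row 1 + row 2): sun 7/18 + 11/18 = 1, ring 7/18 + (-7/18) = 0, arm 7/18 + 0 = 7/18
asked cell (row2, ring) = -7/18

row1: w_G1=7/18 w_G3=7/18 w_R=7/18
row2: w_G1=11/18 w_G3=-7/18 w_R=0
total: w_G1=1 w_G3=0 w_R=7/18
asked value: -7/18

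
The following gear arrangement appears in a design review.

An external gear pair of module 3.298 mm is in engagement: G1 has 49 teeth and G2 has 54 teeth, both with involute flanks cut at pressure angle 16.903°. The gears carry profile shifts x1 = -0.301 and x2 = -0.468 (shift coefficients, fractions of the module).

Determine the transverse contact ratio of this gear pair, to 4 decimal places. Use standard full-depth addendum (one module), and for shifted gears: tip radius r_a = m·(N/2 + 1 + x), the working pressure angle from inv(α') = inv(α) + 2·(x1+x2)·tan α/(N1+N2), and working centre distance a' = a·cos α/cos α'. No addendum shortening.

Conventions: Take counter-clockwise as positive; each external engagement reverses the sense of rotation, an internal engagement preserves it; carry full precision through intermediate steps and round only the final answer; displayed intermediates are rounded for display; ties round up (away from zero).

class = single-mesh tooth geometry [involute pair 49T × 54T, m = 3.298]
base radii: r_b1 = 77.310264, r_b2 = 85.199067
tip radii: r_a1 = 83.106302, r_a2 = 90.800536
inv(α') = inv(16.903°) + 2·(-0.301-0.468)·tan α/(49+54) = 0.00432987  ⇒  α' = 13.37003°
a' = a·cos α / cos α' = 169.8470·cos 16.903°/cos 13.37003° = 167.036528
action lengths: √(r_a1²−r_b1²) = 30.492301, √(r_a2²−r_b2²) = 31.398349
base pitch p_b = π·m·cos α = 9.913362
CR = (30.492301 + 31.398349 − 167.036528·sin 13.37003°)/9.913362 = 2.346861
contact ratio ≈ 2.3469

2.3469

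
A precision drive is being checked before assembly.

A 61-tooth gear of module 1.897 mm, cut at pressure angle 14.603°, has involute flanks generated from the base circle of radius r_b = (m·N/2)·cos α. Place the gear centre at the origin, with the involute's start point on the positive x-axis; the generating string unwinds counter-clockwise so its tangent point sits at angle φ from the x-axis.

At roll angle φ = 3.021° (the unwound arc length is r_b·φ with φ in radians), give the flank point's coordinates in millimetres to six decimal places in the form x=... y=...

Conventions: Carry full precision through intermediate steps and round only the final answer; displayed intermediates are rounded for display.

recognized (one wheel, involute flank): single-mesh tooth geometry, m = 1.897, N = 61
pitch radius r_p = m·N/2 = 1.897·61/2 = 57.858500
base radius r_b = r_p·cos α = 57.858500·cos 14.603° = 55.989437
roll angle φ = 3.021° = 0.05272640 rad
x = r_b·(cos φ + φ·sin φ) = 56.067211
y = r_b·(sin φ − φ·cos φ) = 0.002735

x=56.067211 y=0.002735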